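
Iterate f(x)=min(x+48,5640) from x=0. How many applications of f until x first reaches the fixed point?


Step 1: x=0, cap=5640, increment=48
Step 2: x grows by 48 each step until capped at 5640; fixed point is x=5640
Step 3: iterations = ceil(5640/48) = 118

118


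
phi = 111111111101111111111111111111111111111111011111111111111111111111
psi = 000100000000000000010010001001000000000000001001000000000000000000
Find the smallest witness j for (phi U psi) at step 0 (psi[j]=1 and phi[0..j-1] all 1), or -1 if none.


(phi U psi) at 0: need smallest j with psi[j]=1 and phi[i]=1 for all i in [0,j).
Scan from step 0:
  step 0: phi=1, psi=0 -> continue
  step 1: phi=1, psi=0 -> continue
  step 2: phi=1, psi=0 -> continue
  step 3: psi=1 and phi held for [0,3) -> witness found
Witness step = 3

3


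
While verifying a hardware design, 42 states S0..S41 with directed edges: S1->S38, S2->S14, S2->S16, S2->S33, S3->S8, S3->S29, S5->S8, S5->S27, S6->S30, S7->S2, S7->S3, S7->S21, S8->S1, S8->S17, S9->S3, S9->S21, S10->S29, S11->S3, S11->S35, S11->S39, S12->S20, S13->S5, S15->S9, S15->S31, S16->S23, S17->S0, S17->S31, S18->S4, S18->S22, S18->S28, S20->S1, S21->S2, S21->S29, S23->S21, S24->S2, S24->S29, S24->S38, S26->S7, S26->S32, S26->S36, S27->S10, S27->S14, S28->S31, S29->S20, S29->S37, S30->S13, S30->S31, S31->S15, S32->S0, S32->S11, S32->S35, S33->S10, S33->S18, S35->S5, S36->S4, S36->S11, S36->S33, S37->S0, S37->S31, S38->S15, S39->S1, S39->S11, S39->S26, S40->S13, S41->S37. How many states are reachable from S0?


BFS from S0:
  layer 0: {S0}
Reachable set: {S0}
Count = 1

1


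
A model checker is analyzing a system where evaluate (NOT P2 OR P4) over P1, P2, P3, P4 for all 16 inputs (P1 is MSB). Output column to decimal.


Formula: (NOT P2 OR P4) over P1, P2, P3, P4 (16 rows)
Evaluate each row (bits = P1,P2,P3,P4, MSB first):
  row 0 [0000]: (NOT 0 OR 0) -> 1
  row 1 [0001]: (NOT 0 OR 1) -> 1
  row 2 [0010]: (NOT 0 OR 0) -> 1
  row 3 [0011]: (NOT 0 OR 1) -> 1
  row 4 [0100]: (NOT 1 OR 0) -> 0
  row 5 [0101]: (NOT 1 OR 1) -> 1
  row 6 [0110]: (NOT 1 OR 0) -> 0
  row 7 [0111]: (NOT 1 OR 1) -> 1
  row 8 [1000]: (NOT 0 OR 0) -> 1
  row 9 [1001]: (NOT 0 OR 1) -> 1
  row 10 [1010]: (NOT 0 OR 0) -> 1
  row 11 [1011]: (NOT 0 OR 1) -> 1
  row 12 [1100]: (NOT 1 OR 0) -> 0
  row 13 [1101]: (NOT 1 OR 1) -> 1
  row 14 [1110]: (NOT 1 OR 0) -> 0
  row 15 [1111]: (NOT 1 OR 1) -> 1
Full result column, 4 rows per line (P1,P2 fixed per line; P3,P4 runs 00..11 left to right):
  rows 0-3 [P1,P2=00]: 1111  = hex F
  rows 4-7 [P1,P2=01]: 0101  = hex 5
  rows 8-11 [P1,P2=10]: 1111  = hex F
  rows 12-15 [P1,P2=11]: 0101  = hex 5
Output column (row 0 .. row 15) = 1111010111110101
Output column grouped in 4s = 1111 0101 1111 0101 = 0xF5F5
Convert to decimal digit by digit (value = value*16 + digit):
  F -> 15
  15*16 + 5 = 245
  245*16 + 15 (F) = 3935
  3935*16 + 5 = 62965
Decimal = 62965

62965


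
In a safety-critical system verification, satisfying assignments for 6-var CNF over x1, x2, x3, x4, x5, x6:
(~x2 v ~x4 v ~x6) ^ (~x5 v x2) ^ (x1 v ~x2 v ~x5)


CNF with 3 clauses over 6 vars (64 assignments).
An assignment satisfies CNF iff every clause has >=1 true literal.
Check each row (bits = x1,x2,x3,x4,x5,x6; clause T/F shown):
  row 0 [000000]: clauses=TTT -> 1
  row 1 [000001]: clauses=TTT -> 1
  row 2 [000010]: clauses=TFT -> 0
  row 3 [000011]: clauses=TFT -> 0
  row 4 [000100]: clauses=TTT -> 1
  (every remaining row is evaluated the same way; all 64 results are listed next)
Full result column, 8 rows per line (x1,x2,x3 fixed per line; x4,x5,x6 runs 000..111 left to right):
  rows 0-7 [x1,x2,x3=000]: 11001100  (ones: 4)
  rows 8-15 [x1,x2,x3=001]: 11001100  (ones: 4)
  rows 16-23 [x1,x2,x3=010]: 11001000  (ones: 3)
  rows 24-31 [x1,x2,x3=011]: 11001000  (ones: 3)
  rows 32-39 [x1,x2,x3=100]: 11001100  (ones: 4)
  rows 40-47 [x1,x2,x3=101]: 11001100  (ones: 4)
  rows 48-55 [x1,x2,x3=110]: 11111010  (ones: 6)
  rows 56-63 [x1,x2,x3=111]: 11111010  (ones: 6)
Satisfying assignments = 4+4+3+3+4+4+6+6 = 34

34


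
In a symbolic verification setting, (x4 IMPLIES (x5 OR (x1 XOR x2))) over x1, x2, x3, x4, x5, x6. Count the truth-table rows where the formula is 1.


Formula: (x4 IMPLIES (x5 OR (x1 XOR x2))) over 6 vars (64 rows)
Evaluate each row (x1, x2, x3, x4, x5, x6 as bits, MSB first):
  row 0 [000000]: (0 IMPLIES (0 OR (0 XOR 0))) -> 1
  row 1 [000001]: (0 IMPLIES (0 OR (0 XOR 0))) -> 1
  row 2 [000010]: (0 IMPLIES (1 OR (0 XOR 0))) -> 1
  row 3 [000011]: (0 IMPLIES (1 OR (0 XOR 0))) -> 1
  row 4 [000100]: (1 IMPLIES (0 OR (0 XOR 0))) -> 0
  (every remaining row is evaluated the same way; all 64 results are listed next)
Full result column, 8 rows per line (x1,x2,x3 fixed per line; x4,x5,x6 runs 000..111 left to right):
  rows 0-7 [x1,x2,x3=000]: 11110011  (ones: 6)
  rows 8-15 [x1,x2,x3=001]: 11110011  (ones: 6)
  rows 16-23 [x1,x2,x3=010]: 11111111  (ones: 8)
  rows 24-31 [x1,x2,x3=011]: 11111111  (ones: 8)
  rows 32-39 [x1,x2,x3=100]: 11111111  (ones: 8)
  rows 40-47 [x1,x2,x3=101]: 11111111  (ones: 8)
  rows 48-55 [x1,x2,x3=110]: 11110011  (ones: 6)
  rows 56-63 [x1,x2,x3=111]: 11110011  (ones: 6)
Count of 1-rows = 6+6+8+8+8+8+6+6 = 56

56


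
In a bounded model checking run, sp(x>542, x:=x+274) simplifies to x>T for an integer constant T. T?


Formula: sp(P, x:=E) = exists old_x. (x = E[old_x/x]) AND P[old_x/x] (old_x is the value of x before the assignment; eliminate old_x by solving x = E[old_x/x] for old_x)
Step 1: Precondition P: x>542, i.e. old_x > 542
Step 2: Assignment gives x = old_x + 274, so old_x = x - 274
Step 3: Substitute into P: x - 274 > 542
Step 4: Simplify: x > 542+274 = 816

816


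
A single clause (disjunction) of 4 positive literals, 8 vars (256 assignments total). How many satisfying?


Step 1: Total=2^8=256
Step 2: Unsat when all 4 false: 2^4=16
Step 3: Sat=256-16=240

240


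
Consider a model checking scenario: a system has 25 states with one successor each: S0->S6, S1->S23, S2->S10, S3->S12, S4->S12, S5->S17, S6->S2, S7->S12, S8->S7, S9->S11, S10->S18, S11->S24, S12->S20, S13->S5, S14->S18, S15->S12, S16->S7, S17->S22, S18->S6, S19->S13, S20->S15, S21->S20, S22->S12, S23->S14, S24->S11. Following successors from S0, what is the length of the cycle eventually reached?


Trace from S0 until a state repeats:
  S0 -> S6 -> S2 -> S10 -> S18 -> S6
S6 first seen at step 1, revisited at step 5.
Cycle length = 5 - 1 = 4

4


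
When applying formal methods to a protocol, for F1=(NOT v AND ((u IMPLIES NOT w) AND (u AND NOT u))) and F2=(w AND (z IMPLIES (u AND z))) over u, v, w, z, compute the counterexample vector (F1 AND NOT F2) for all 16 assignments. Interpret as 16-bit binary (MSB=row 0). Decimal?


F1 = (NOT v AND ((u IMPLIES NOT w) AND (u AND NOT u)))
F2 = (w AND (z IMPLIES (u AND z)))
Counterexample to F1=>F2 is where F1=1 and F2=0.
Evaluate each row (bits = u,v,w,z, MSB first):
  row 0 [0000]: F1=0 F2=0 -> F1&~F2 -> 0
  row 1 [0001]: F1=0 F2=0 -> F1&~F2 -> 0
  row 2 [0010]: F1=0 F2=1 -> F1&~F2 -> 0
  row 3 [0011]: F1=0 F2=0 -> F1&~F2 -> 0
  row 4 [0100]: F1=0 F2=0 -> F1&~F2 -> 0
  row 5 [0101]: F1=0 F2=0 -> F1&~F2 -> 0
  row 6 [0110]: F1=0 F2=1 -> F1&~F2 -> 0
  row 7 [0111]: F1=0 F2=0 -> F1&~F2 -> 0
  row 8 [1000]: F1=0 F2=0 -> F1&~F2 -> 0
  row 9 [1001]: F1=0 F2=0 -> F1&~F2 -> 0
  row 10 [1010]: F1=0 F2=1 -> F1&~F2 -> 0
  row 11 [1011]: F1=0 F2=1 -> F1&~F2 -> 0
  row 12 [1100]: F1=0 F2=0 -> F1&~F2 -> 0
  row 13 [1101]: F1=0 F2=0 -> F1&~F2 -> 0
  row 14 [1110]: F1=0 F2=1 -> F1&~F2 -> 0
  row 15 [1111]: F1=0 F2=1 -> F1&~F2 -> 0
Full result column, 4 rows per line (u,v fixed per line; w,z runs 00..11 left to right):
  rows 0-3 [u,v=00]: 0000  = hex 0
  rows 4-7 [u,v=01]: 0000  = hex 0
  rows 8-11 [u,v=10]: 0000  = hex 0
  rows 12-15 [u,v=11]: 0000  = hex 0
Counterexample vector (row 0 .. row 15) = 0000000000000000
Output column grouped in 4s = 0000 0000 0000 0000 = 0x0000
Convert to decimal digit by digit (value = value*16 + digit):
  0 -> 0
  0*16 + 0 = 0
  0*16 + 0 = 0
  0*16 + 0 = 0
Decimal = 0

0


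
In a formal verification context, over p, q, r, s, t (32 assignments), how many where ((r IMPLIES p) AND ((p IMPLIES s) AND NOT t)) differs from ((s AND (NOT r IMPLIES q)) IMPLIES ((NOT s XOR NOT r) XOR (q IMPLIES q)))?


F1 = ((r IMPLIES p) AND ((p IMPLIES s) AND NOT t))
F2 = ((s AND (NOT r IMPLIES q)) IMPLIES ((NOT s XOR NOT r) XOR (q IMPLIES q)))
Evaluate both on each of 32 rows (bits = p,q,r,s,t):
  row 0 [00000]: F1=1 F2=1 -> 0
  row 1 [00001]: F1=0 F2=1 (differ) -> 1
  row 2 [00010]: F1=1 F2=1 -> 0
  row 3 [00011]: F1=0 F2=1 (differ) -> 1
  row 4 [00100]: F1=0 F2=1 (differ) -> 1
  row 5 [00101]: F1=0 F2=1 (differ) -> 1
  row 6 [00110]: F1=0 F2=1 (differ) -> 1
  row 7 [00111]: F1=0 F2=1 (differ) -> 1
  row 8 [01000]: F1=1 F2=1 -> 0
  row 9 [01001]: F1=0 F2=1 (differ) -> 1
  row 10 [01010]: F1=1 F2=0 (differ) -> 1
  row 11 [01011]: F1=0 F2=0 -> 0
  row 12 [01100]: F1=0 F2=1 (differ) -> 1
  row 13 [01101]: F1=0 F2=1 (differ) -> 1
  row 14 [01110]: F1=0 F2=1 (differ) -> 1
  row 15 [01111]: F1=0 F2=1 (differ) -> 1
  row 16 [10000]: F1=0 F2=1 (differ) -> 1
  row 17 [10001]: F1=0 F2=1 (differ) -> 1
  row 18 [10010]: F1=1 F2=1 -> 0
  row 19 [10011]: F1=0 F2=1 (differ) -> 1
  row 20 [10100]: F1=0 F2=1 (differ) -> 1
  row 21 [10101]: F1=0 F2=1 (differ) -> 1
  row 22 [10110]: F1=1 F2=1 -> 0
  row 23 [10111]: F1=0 F2=1 (differ) -> 1
  row 24 [11000]: F1=0 F2=1 (differ) -> 1
  row 25 [11001]: F1=0 F2=1 (differ) -> 1
  row 26 [11010]: F1=1 F2=0 (differ) -> 1
  row 27 [11011]: F1=0 F2=0 -> 0
  row 28 [11100]: F1=0 F2=1 (differ) -> 1
  row 29 [11101]: F1=0 F2=1 (differ) -> 1
  row 30 [11110]: F1=1 F2=1 -> 0
  row 31 [11111]: F1=0 F2=1 (differ) -> 1
Full result column, 8 rows per line (p,q fixed per line; r,s,t runs 000..111 left to right):
  rows 0-7 [p,q=00]: 01011111  (ones: 6)
  rows 8-15 [p,q=01]: 01101111  (ones: 6)
  rows 16-23 [p,q=10]: 11011101  (ones: 6)
  rows 24-31 [p,q=11]: 11101101  (ones: 6)
Disagreements = 6+6+6+6 = 24

24


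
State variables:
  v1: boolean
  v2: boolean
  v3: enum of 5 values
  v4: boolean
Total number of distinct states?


State space = product of domain sizes of all variables.
Domain sizes:
  v1 (boolean): 2
  v2 (boolean): 2
  v3 (enum of 5 values): 5
  v4 (boolean): 2
Product = 2 * 2 * 5 * 2 = 40

40


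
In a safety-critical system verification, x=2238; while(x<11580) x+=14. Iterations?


Step 1: x goes from 2238 toward 11580 by 14; the body runs while x<11580, so iterations = ceil((bound-start)/step)
Step 2: Distance=9342
Step 3: ceil(9342/14)=668

668


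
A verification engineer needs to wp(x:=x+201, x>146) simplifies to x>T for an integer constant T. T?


Formula: wp(x:=E, P) = P[E/x] (substitute E for x in postcondition)
Step 1: Postcondition: x>146
Step 2: Substitute x+201 for x: x+201>146
Step 3: Solve for x: x > 146-201 = -55

-55


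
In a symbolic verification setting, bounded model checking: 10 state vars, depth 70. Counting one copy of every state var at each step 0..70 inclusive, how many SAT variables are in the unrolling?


BMC unrolls to depth k, creating one copy of each state var for steps 0..k.
Step count = 70 + 1 = 71 (steps 0 through 70)
Vars per step = 10
Total = 10 * 71 = 710

710


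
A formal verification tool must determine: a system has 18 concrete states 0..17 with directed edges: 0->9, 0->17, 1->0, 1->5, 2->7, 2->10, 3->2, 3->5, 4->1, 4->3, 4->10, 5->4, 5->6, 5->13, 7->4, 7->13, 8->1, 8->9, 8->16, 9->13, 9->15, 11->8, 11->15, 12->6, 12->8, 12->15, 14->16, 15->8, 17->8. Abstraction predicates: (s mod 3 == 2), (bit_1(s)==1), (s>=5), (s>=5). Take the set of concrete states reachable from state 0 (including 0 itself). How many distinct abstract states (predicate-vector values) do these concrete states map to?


BFS from 0:
Concrete reachable: {0, 1, 2, 3, 4, 5, 6, 7, 8, 9, 10, 13, 15, 16, 17}
Abstract via predicates (s mod 3 == 2), (bit_1(s)==1), (s>=5), (s>=5):
  (0,0,0,0) <- {0, 1, 4}
  (0,0,1,1) <- {9, 13, 16}
  (0,1,0,0) <- {3}
  (0,1,1,1) <- {6, 7, 10, 15}
  (1,0,1,1) <- {5, 8, 17}
  (1,1,0,0) <- {2}
Distinct abstract states = 6

6


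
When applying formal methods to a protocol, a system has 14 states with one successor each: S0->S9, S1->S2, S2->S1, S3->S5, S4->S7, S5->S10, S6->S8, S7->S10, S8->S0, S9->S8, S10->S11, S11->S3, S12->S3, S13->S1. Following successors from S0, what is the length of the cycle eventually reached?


Trace from S0 until a state repeats:
  S0 -> S9 -> S8 -> S0
S0 first seen at step 0, revisited at step 3.
Cycle length = 3 - 0 = 3

3


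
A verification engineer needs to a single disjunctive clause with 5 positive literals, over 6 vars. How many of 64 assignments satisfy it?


Step 1: Total=2^6=64
Step 2: Unsat when all 5 false: 2^1=2
Step 3: Sat=64-2=62

62


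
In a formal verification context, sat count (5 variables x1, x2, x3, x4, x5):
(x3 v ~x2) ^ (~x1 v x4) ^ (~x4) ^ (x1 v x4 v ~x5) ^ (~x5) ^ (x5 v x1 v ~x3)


CNF with 6 clauses over 5 vars (32 assignments).
An assignment satisfies CNF iff every clause has >=1 true literal.
Check each row (bits = x1,x2,x3,x4,x5; clause T/F shown):
  row 0 [00000]: clauses=TTTTTT -> 1
  row 1 [00001]: clauses=TTTFFT -> 0
  row 2 [00010]: clauses=TTFTTT -> 0
  row 3 [00011]: clauses=TTFTFT -> 0
  row 4 [00100]: clauses=TTTTTF -> 0
  row 5 [00101]: clauses=TTTFFT -> 0
  row 6 [00110]: clauses=TTFTTF -> 0
  row 7 [00111]: clauses=TTFTFT -> 0
  row 8 [01000]: clauses=FTTTTT -> 0
  row 9 [01001]: clauses=FTTFFT -> 0
  row 10 [01010]: clauses=FTFTTT -> 0
  row 11 [01011]: clauses=FTFTFT -> 0
  row 12 [01100]: clauses=TTTTTF -> 0
  row 13 [01101]: clauses=TTTFFT -> 0
  row 14 [01110]: clauses=TTFTTF -> 0
  row 15 [01111]: clauses=TTFTFT -> 0
  row 16 [10000]: clauses=TFTTTT -> 0
  row 17 [10001]: clauses=TFTTFT -> 0
  row 18 [10010]: clauses=TTFTTT -> 0
  row 19 [10011]: clauses=TTFTFT -> 0
  row 20 [10100]: clauses=TFTTTT -> 0
  row 21 [10101]: clauses=TFTTFT -> 0
  row 22 [10110]: clauses=TTFTTT -> 0
  row 23 [10111]: clauses=TTFTFT -> 0
  row 24 [11000]: clauses=FFTTTT -> 0
  row 25 [11001]: clauses=FFTTFT -> 0
  row 26 [11010]: clauses=FTFTTT -> 0
  row 27 [11011]: clauses=FTFTFT -> 0
  row 28 [11100]: clauses=TFTTTT -> 0
  row 29 [11101]: clauses=TFTTFT -> 0
  row 30 [11110]: clauses=TTFTTT -> 0
  row 31 [11111]: clauses=TTFTFT -> 0
Full result column, 8 rows per line (x1,x2 fixed per line; x3,x4,x5 runs 000..111 left to right):
  rows 0-7 [x1,x2=00]: 10000000  (ones: 1)
  rows 8-15 [x1,x2=01]: 00000000  (ones: 0)
  rows 16-23 [x1,x2=10]: 00000000  (ones: 0)
  rows 24-31 [x1,x2=11]: 00000000  (ones: 0)
Satisfying assignments = 1+0+0+0 = 1

1


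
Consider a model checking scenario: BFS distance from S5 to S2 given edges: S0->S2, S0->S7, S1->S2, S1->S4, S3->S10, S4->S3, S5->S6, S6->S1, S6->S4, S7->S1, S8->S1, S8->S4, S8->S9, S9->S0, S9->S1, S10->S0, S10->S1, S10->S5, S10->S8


BFS layer-by-layer from S5:
  dist 0: {S5}
  dist 1: {S6}
  dist 2: {S1, S4}
  dist 3: {S2, S3}
  -> S2 reached at distance 3
Shortest path length = 3

3


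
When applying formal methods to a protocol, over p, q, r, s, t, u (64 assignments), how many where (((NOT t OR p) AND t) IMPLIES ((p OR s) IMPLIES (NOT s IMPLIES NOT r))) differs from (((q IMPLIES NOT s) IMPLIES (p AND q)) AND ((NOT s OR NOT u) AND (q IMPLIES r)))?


F1 = (((NOT t OR p) AND t) IMPLIES ((p OR s) IMPLIES (NOT s IMPLIES NOT r)))
F2 = (((q IMPLIES NOT s) IMPLIES (p AND q)) AND ((NOT s OR NOT u) AND (q IMPLIES r)))
Evaluate both on each of 64 rows (bits = p,q,r,s,t,u):
  row 0 [000000]: F1=1 F2=0 (differ) -> 1
  row 1 [000001]: F1=1 F2=0 (differ) -> 1
  row 2 [000010]: F1=1 F2=0 (differ) -> 1
  row 3 [000011]: F1=1 F2=0 (differ) -> 1
  row 4 [000100]: F1=1 F2=0 (differ) -> 1
  (every remaining row is evaluated the same way; all 64 results are listed next)
Full result column, 8 rows per line (p,q,r fixed per line; s,t,u runs 000..111 left to right):
  rows 0-7 [p,q,r=000]: 11111111  (ones: 8)
  rows 8-15 [p,q,r=001]: 11111111  (ones: 8)
  rows 16-23 [p,q,r=010]: 11111111  (ones: 8)
  rows 24-31 [p,q,r=011]: 11110101  (ones: 6)
  rows 32-39 [p,q,r=100]: 11111111  (ones: 8)
  rows 40-47 [p,q,r=101]: 11001111  (ones: 6)
  rows 48-55 [p,q,r=110]: 11111111  (ones: 8)
  rows 56-63 [p,q,r=111]: 00110101  (ones: 4)
Disagreements = 8+8+8+6+8+6+8+4 = 56

56


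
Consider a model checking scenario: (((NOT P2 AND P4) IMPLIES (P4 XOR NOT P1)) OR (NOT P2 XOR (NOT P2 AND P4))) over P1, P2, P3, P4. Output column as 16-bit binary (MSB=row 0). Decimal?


Formula: (((NOT P2 AND P4) IMPLIES (P4 XOR NOT P1)) OR (NOT P2 XOR (NOT P2 AND P4))) over P1, P2, P3, P4 (16 rows)
Evaluate each row (bits = P1,P2,P3,P4, MSB first):
  row 0 [0000]: (((NOT 0 AND 0) IMPLIES (0 XOR NOT 0)) OR (NOT 0 XOR (NOT 0 AND 0))) -> 1
  row 1 [0001]: (((NOT 0 AND 1) IMPLIES (1 XOR NOT 0)) OR (NOT 0 XOR (NOT 0 AND 1))) -> 0
  row 2 [0010]: (((NOT 0 AND 0) IMPLIES (0 XOR NOT 0)) OR (NOT 0 XOR (NOT 0 AND 0))) -> 1
  row 3 [0011]: (((NOT 0 AND 1) IMPLIES (1 XOR NOT 0)) OR (NOT 0 XOR (NOT 0 AND 1))) -> 0
  row 4 [0100]: (((NOT 1 AND 0) IMPLIES (0 XOR NOT 0)) OR (NOT 1 XOR (NOT 1 AND 0))) -> 1
  row 5 [0101]: (((NOT 1 AND 1) IMPLIES (1 XOR NOT 0)) OR (NOT 1 XOR (NOT 1 AND 1))) -> 1
  row 6 [0110]: (((NOT 1 AND 0) IMPLIES (0 XOR NOT 0)) OR (NOT 1 XOR (NOT 1 AND 0))) -> 1
  row 7 [0111]: (((NOT 1 AND 1) IMPLIES (1 XOR NOT 0)) OR (NOT 1 XOR (NOT 1 AND 1))) -> 1
  row 8 [1000]: (((NOT 0 AND 0) IMPLIES (0 XOR NOT 1)) OR (NOT 0 XOR (NOT 0 AND 0))) -> 1
  row 9 [1001]: (((NOT 0 AND 1) IMPLIES (1 XOR NOT 1)) OR (NOT 0 XOR (NOT 0 AND 1))) -> 1
  row 10 [1010]: (((NOT 0 AND 0) IMPLIES (0 XOR NOT 1)) OR (NOT 0 XOR (NOT 0 AND 0))) -> 1
  row 11 [1011]: (((NOT 0 AND 1) IMPLIES (1 XOR NOT 1)) OR (NOT 0 XOR (NOT 0 AND 1))) -> 1
  row 12 [1100]: (((NOT 1 AND 0) IMPLIES (0 XOR NOT 1)) OR (NOT 1 XOR (NOT 1 AND 0))) -> 1
  row 13 [1101]: (((NOT 1 AND 1) IMPLIES (1 XOR NOT 1)) OR (NOT 1 XOR (NOT 1 AND 1))) -> 1
  row 14 [1110]: (((NOT 1 AND 0) IMPLIES (0 XOR NOT 1)) OR (NOT 1 XOR (NOT 1 AND 0))) -> 1
  row 15 [1111]: (((NOT 1 AND 1) IMPLIES (1 XOR NOT 1)) OR (NOT 1 XOR (NOT 1 AND 1))) -> 1
Full result column, 4 rows per line (P1,P2 fixed per line; P3,P4 runs 00..11 left to right):
  rows 0-3 [P1,P2=00]: 1010  = hex A
  rows 4-7 [P1,P2=01]: 1111  = hex F
  rows 8-11 [P1,P2=10]: 1111  = hex F
  rows 12-15 [P1,P2=11]: 1111  = hex F
Output column (row 0 .. row 15) = 1010111111111111
Output column grouped in 4s = 1010 1111 1111 1111 = 0xAFFF
Convert to decimal digit by digit (value = value*16 + digit):
  A -> 10
  10*16 + 15 (F) = 175
  175*16 + 15 (F) = 2815
  2815*16 + 15 (F) = 45055
Decimal = 45055

45055


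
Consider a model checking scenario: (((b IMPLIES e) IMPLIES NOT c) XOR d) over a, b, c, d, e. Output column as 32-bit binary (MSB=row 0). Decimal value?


Formula: (((b IMPLIES e) IMPLIES NOT c) XOR d) over a, b, c, d, e (32 rows)
Evaluate each row (bits = a,b,c,d,e, MSB first):
  row 0 [00000]: (((0 IMPLIES 0) IMPLIES NOT 0) XOR 0) -> 1
  row 1 [00001]: (((0 IMPLIES 1) IMPLIES NOT 0) XOR 0) -> 1
  row 2 [00010]: (((0 IMPLIES 0) IMPLIES NOT 0) XOR 1) -> 0
  row 3 [00011]: (((0 IMPLIES 1) IMPLIES NOT 0) XOR 1) -> 0
  row 4 [00100]: (((0 IMPLIES 0) IMPLIES NOT 1) XOR 0) -> 0
  row 5 [00101]: (((0 IMPLIES 1) IMPLIES NOT 1) XOR 0) -> 0
  row 6 [00110]: (((0 IMPLIES 0) IMPLIES NOT 1) XOR 1) -> 1
  row 7 [00111]: (((0 IMPLIES 1) IMPLIES NOT 1) XOR 1) -> 1
  row 8 [01000]: (((1 IMPLIES 0) IMPLIES NOT 0) XOR 0) -> 1
  row 9 [01001]: (((1 IMPLIES 1) IMPLIES NOT 0) XOR 0) -> 1
  row 10 [01010]: (((1 IMPLIES 0) IMPLIES NOT 0) XOR 1) -> 0
  row 11 [01011]: (((1 IMPLIES 1) IMPLIES NOT 0) XOR 1) -> 0
  row 12 [01100]: (((1 IMPLIES 0) IMPLIES NOT 1) XOR 0) -> 1
  row 13 [01101]: (((1 IMPLIES 1) IMPLIES NOT 1) XOR 0) -> 0
  row 14 [01110]: (((1 IMPLIES 0) IMPLIES NOT 1) XOR 1) -> 0
  row 15 [01111]: (((1 IMPLIES 1) IMPLIES NOT 1) XOR 1) -> 1
  row 16 [10000]: (((0 IMPLIES 0) IMPLIES NOT 0) XOR 0) -> 1
  row 17 [10001]: (((0 IMPLIES 1) IMPLIES NOT 0) XOR 0) -> 1
  row 18 [10010]: (((0 IMPLIES 0) IMPLIES NOT 0) XOR 1) -> 0
  row 19 [10011]: (((0 IMPLIES 1) IMPLIES NOT 0) XOR 1) -> 0
  row 20 [10100]: (((0 IMPLIES 0) IMPLIES NOT 1) XOR 0) -> 0
  row 21 [10101]: (((0 IMPLIES 1) IMPLIES NOT 1) XOR 0) -> 0
  row 22 [10110]: (((0 IMPLIES 0) IMPLIES NOT 1) XOR 1) -> 1
  row 23 [10111]: (((0 IMPLIES 1) IMPLIES NOT 1) XOR 1) -> 1
  row 24 [11000]: (((1 IMPLIES 0) IMPLIES NOT 0) XOR 0) -> 1
  row 25 [11001]: (((1 IMPLIES 1) IMPLIES NOT 0) XOR 0) -> 1
  row 26 [11010]: (((1 IMPLIES 0) IMPLIES NOT 0) XOR 1) -> 0
  row 27 [11011]: (((1 IMPLIES 1) IMPLIES NOT 0) XOR 1) -> 0
  row 28 [11100]: (((1 IMPLIES 0) IMPLIES NOT 1) XOR 0) -> 1
  row 29 [11101]: (((1 IMPLIES 1) IMPLIES NOT 1) XOR 0) -> 0
  row 30 [11110]: (((1 IMPLIES 0) IMPLIES NOT 1) XOR 1) -> 0
  row 31 [11111]: (((1 IMPLIES 1) IMPLIES NOT 1) XOR 1) -> 1
Full result column, 4 rows per line (a,b,c fixed per line; d,e runs 00..11 left to right):
  rows 0-3 [a,b,c=000]: 1100  = hex C
  rows 4-7 [a,b,c=001]: 0011  = hex 3
  rows 8-11 [a,b,c=010]: 1100  = hex C
  rows 12-15 [a,b,c=011]: 1001  = hex 9
  rows 16-19 [a,b,c=100]: 1100  = hex C
  rows 20-23 [a,b,c=101]: 0011  = hex 3
  rows 24-27 [a,b,c=110]: 1100  = hex C
  rows 28-31 [a,b,c=111]: 1001  = hex 9
Output column (row 0 .. row 31) = 11000011110010011100001111001001
Output column grouped in 4s = 1100 0011 1100 1001 1100 0011 1100 1001 = 0xC3C9C3C9
Convert to decimal digit by digit (value = value*16 + digit):
  C -> 12
  12*16 + 3 = 195
  195*16 + 12 (C) = 3132
  3132*16 + 9 = 50121
  50121*16 + 12 (C) = 801948
  801948*16 + 3 = 12831171
  12831171*16 + 12 (C) = 205298748
  205298748*16 + 9 = 3284779977
Decimal = 3284779977

3284779977


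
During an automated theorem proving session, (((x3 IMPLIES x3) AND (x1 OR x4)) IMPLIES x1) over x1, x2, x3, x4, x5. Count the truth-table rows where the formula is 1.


Formula: (((x3 IMPLIES x3) AND (x1 OR x4)) IMPLIES x1) over 5 vars (32 rows)
Evaluate each row (x1, x2, x3, x4, x5 as bits, MSB first):
  row 0 [00000]: (((0 IMPLIES 0) AND (0 OR 0)) IMPLIES 0) -> 1
  row 1 [00001]: (((0 IMPLIES 0) AND (0 OR 0)) IMPLIES 0) -> 1
  row 2 [00010]: (((0 IMPLIES 0) AND (0 OR 1)) IMPLIES 0) -> 0
  row 3 [00011]: (((0 IMPLIES 0) AND (0 OR 1)) IMPLIES 0) -> 0
  row 4 [00100]: (((1 IMPLIES 1) AND (0 OR 0)) IMPLIES 0) -> 1
  row 5 [00101]: (((1 IMPLIES 1) AND (0 OR 0)) IMPLIES 0) -> 1
  row 6 [00110]: (((1 IMPLIES 1) AND (0 OR 1)) IMPLIES 0) -> 0
  row 7 [00111]: (((1 IMPLIES 1) AND (0 OR 1)) IMPLIES 0) -> 0
  row 8 [01000]: (((0 IMPLIES 0) AND (0 OR 0)) IMPLIES 0) -> 1
  row 9 [01001]: (((0 IMPLIES 0) AND (0 OR 0)) IMPLIES 0) -> 1
  row 10 [01010]: (((0 IMPLIES 0) AND (0 OR 1)) IMPLIES 0) -> 0
  row 11 [01011]: (((0 IMPLIES 0) AND (0 OR 1)) IMPLIES 0) -> 0
  row 12 [01100]: (((1 IMPLIES 1) AND (0 OR 0)) IMPLIES 0) -> 1
  row 13 [01101]: (((1 IMPLIES 1) AND (0 OR 0)) IMPLIES 0) -> 1
  row 14 [01110]: (((1 IMPLIES 1) AND (0 OR 1)) IMPLIES 0) -> 0
  row 15 [01111]: (((1 IMPLIES 1) AND (0 OR 1)) IMPLIES 0) -> 0
  row 16 [10000]: (((0 IMPLIES 0) AND (1 OR 0)) IMPLIES 1) -> 1
  row 17 [10001]: (((0 IMPLIES 0) AND (1 OR 0)) IMPLIES 1) -> 1
  row 18 [10010]: (((0 IMPLIES 0) AND (1 OR 1)) IMPLIES 1) -> 1
  row 19 [10011]: (((0 IMPLIES 0) AND (1 OR 1)) IMPLIES 1) -> 1
  row 20 [10100]: (((1 IMPLIES 1) AND (1 OR 0)) IMPLIES 1) -> 1
  row 21 [10101]: (((1 IMPLIES 1) AND (1 OR 0)) IMPLIES 1) -> 1
  row 22 [10110]: (((1 IMPLIES 1) AND (1 OR 1)) IMPLIES 1) -> 1
  row 23 [10111]: (((1 IMPLIES 1) AND (1 OR 1)) IMPLIES 1) -> 1
  row 24 [11000]: (((0 IMPLIES 0) AND (1 OR 0)) IMPLIES 1) -> 1
  row 25 [11001]: (((0 IMPLIES 0) AND (1 OR 0)) IMPLIES 1) -> 1
  row 26 [11010]: (((0 IMPLIES 0) AND (1 OR 1)) IMPLIES 1) -> 1
  row 27 [11011]: (((0 IMPLIES 0) AND (1 OR 1)) IMPLIES 1) -> 1
  row 28 [11100]: (((1 IMPLIES 1) AND (1 OR 0)) IMPLIES 1) -> 1
  row 29 [11101]: (((1 IMPLIES 1) AND (1 OR 0)) IMPLIES 1) -> 1
  row 30 [11110]: (((1 IMPLIES 1) AND (1 OR 1)) IMPLIES 1) -> 1
  row 31 [11111]: (((1 IMPLIES 1) AND (1 OR 1)) IMPLIES 1) -> 1
Full result column, 8 rows per line (x1,x2 fixed per line; x3,x4,x5 runs 000..111 left to right):
  rows 0-7 [x1,x2=00]: 11001100  (ones: 4)
  rows 8-15 [x1,x2=01]: 11001100  (ones: 4)
  rows 16-23 [x1,x2=10]: 11111111  (ones: 8)
  rows 24-31 [x1,x2=11]: 11111111  (ones: 8)
Count of 1-rows = 4+4+8+8 = 24

24


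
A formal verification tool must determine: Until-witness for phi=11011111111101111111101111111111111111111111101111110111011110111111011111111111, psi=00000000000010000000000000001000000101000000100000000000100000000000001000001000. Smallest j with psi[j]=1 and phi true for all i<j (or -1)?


(phi U psi) at 0: need smallest j with psi[j]=1 and phi[i]=1 for all i in [0,j).
Scan from step 0:
  step 0: phi=1, psi=0 -> continue
  step 1: phi=1, psi=0 -> continue
  step 2: phi=0 -> phi-prefix broken from here
  step 12: psi=1 but phi already failed -> not a witness
  step 28: psi=1 but phi already failed -> not a witness
  step 35: psi=1 but phi already failed -> not a witness
  step 37: psi=1 but phi already failed -> not a witness
  step 44: psi=1 but phi already failed -> not a witness
  step 56: psi=1 but phi already failed -> not a witness
  step 70: psi=1 but phi already failed -> not a witness
  step 76: psi=1 but phi already failed -> not a witness
  end of trace: no witness -> -1
Witness step = -1

-1


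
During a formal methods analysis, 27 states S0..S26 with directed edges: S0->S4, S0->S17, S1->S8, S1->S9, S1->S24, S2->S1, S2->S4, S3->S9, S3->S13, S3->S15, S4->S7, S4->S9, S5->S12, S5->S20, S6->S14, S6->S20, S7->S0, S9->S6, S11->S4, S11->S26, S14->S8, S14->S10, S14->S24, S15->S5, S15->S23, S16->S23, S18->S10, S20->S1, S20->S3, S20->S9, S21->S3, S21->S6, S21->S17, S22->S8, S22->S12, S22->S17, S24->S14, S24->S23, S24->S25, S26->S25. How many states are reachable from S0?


BFS from S0:
  layer 0: {S0}
  layer 1: {S4, S17}
  layer 2: {S7, S9}
  layer 3: {S6}
  layer 4: {S14, S20}
  layer 5: {S1, S3, S8, S10, S24}
  layer 6: {S13, S15, S23, S25}
  layer 7: {S5}
  layer 8: {S12}
Reachable set: {S0, S1, S3, S4, S5, S6, S7, S8, S9, S10, S12, S13, S14, S15, S17, S20, S23, S24, S25}
Count = 19

19


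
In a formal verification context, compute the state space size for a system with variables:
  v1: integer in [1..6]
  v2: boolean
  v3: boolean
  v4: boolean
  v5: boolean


State space = product of domain sizes of all variables.
Domain sizes:
  v1 (integer in [1..6]): 6
  v2 (boolean): 2
  v3 (boolean): 2
  v4 (boolean): 2
  v5 (boolean): 2
Product = 6 * 2 * 2 * 2 * 2 = 96

96


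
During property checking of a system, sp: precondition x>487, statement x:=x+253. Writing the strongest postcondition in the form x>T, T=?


Formula: sp(P, x:=E) = exists old_x. (x = E[old_x/x]) AND P[old_x/x] (old_x is the value of x before the assignment; eliminate old_x by solving x = E[old_x/x] for old_x)
Step 1: Precondition P: x>487, i.e. old_x > 487
Step 2: Assignment gives x = old_x + 253, so old_x = x - 253
Step 3: Substitute into P: x - 253 > 487
Step 4: Simplify: x > 487+253 = 740

740


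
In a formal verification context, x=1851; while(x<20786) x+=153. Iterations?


Step 1: x goes from 1851 toward 20786 by 153; the body runs while x<20786, so iterations = ceil((bound-start)/step)
Step 2: Distance=18935
Step 3: ceil(18935/153)=124

124


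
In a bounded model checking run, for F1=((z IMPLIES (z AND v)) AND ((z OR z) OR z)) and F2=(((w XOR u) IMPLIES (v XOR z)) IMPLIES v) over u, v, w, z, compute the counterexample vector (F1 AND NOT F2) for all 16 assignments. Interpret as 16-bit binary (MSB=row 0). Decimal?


F1 = ((z IMPLIES (z AND v)) AND ((z OR z) OR z))
F2 = (((w XOR u) IMPLIES (v XOR z)) IMPLIES v)
Counterexample to F1=>F2 is where F1=1 and F2=0.
Evaluate each row (bits = u,v,w,z, MSB first):
  row 0 [0000]: F1=0 F2=0 -> F1&~F2 -> 0
  row 1 [0001]: F1=0 F2=0 -> F1&~F2 -> 0
  row 2 [0010]: F1=0 F2=1 -> F1&~F2 -> 0
  row 3 [0011]: F1=0 F2=0 -> F1&~F2 -> 0
  row 4 [0100]: F1=0 F2=1 -> F1&~F2 -> 0
  row 5 [0101]: F1=1 F2=1 -> F1&~F2 -> 0
  row 6 [0110]: F1=0 F2=1 -> F1&~F2 -> 0
  row 7 [0111]: F1=1 F2=1 -> F1&~F2 -> 0
  row 8 [1000]: F1=0 F2=1 -> F1&~F2 -> 0
  row 9 [1001]: F1=0 F2=0 -> F1&~F2 -> 0
  row 10 [1010]: F1=0 F2=0 -> F1&~F2 -> 0
  row 11 [1011]: F1=0 F2=0 -> F1&~F2 -> 0
  row 12 [1100]: F1=0 F2=1 -> F1&~F2 -> 0
  row 13 [1101]: F1=1 F2=1 -> F1&~F2 -> 0
  row 14 [1110]: F1=0 F2=1 -> F1&~F2 -> 0
  row 15 [1111]: F1=1 F2=1 -> F1&~F2 -> 0
Full result column, 4 rows per line (u,v fixed per line; w,z runs 00..11 left to right):
  rows 0-3 [u,v=00]: 0000  = hex 0
  rows 4-7 [u,v=01]: 0000  = hex 0
  rows 8-11 [u,v=10]: 0000  = hex 0
  rows 12-15 [u,v=11]: 0000  = hex 0
Counterexample vector (row 0 .. row 15) = 0000000000000000
Output column grouped in 4s = 0000 0000 0000 0000 = 0x0000
Convert to decimal digit by digit (value = value*16 + digit):
  0 -> 0
  0*16 + 0 = 0
  0*16 + 0 = 0
  0*16 + 0 = 0
Decimal = 0

0


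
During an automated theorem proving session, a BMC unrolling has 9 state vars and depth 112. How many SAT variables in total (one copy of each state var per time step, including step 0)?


BMC unrolls to depth k, creating one copy of each state var for steps 0..k.
Step count = 112 + 1 = 113 (steps 0 through 112)
Vars per step = 9
Total = 9 * 113 = 1017

1017


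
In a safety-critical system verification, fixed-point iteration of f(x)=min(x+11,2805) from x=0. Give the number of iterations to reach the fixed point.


Step 1: x=0, cap=2805, increment=11
Step 2: x grows by 11 each step until capped at 2805; fixed point is x=2805
Step 3: iterations = ceil(2805/11) = 255

255


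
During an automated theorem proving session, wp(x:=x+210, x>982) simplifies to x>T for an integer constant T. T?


Formula: wp(x:=E, P) = P[E/x] (substitute E for x in postcondition)
Step 1: Postcondition: x>982
Step 2: Substitute x+210 for x: x+210>982
Step 3: Solve for x: x > 982-210 = 772

772


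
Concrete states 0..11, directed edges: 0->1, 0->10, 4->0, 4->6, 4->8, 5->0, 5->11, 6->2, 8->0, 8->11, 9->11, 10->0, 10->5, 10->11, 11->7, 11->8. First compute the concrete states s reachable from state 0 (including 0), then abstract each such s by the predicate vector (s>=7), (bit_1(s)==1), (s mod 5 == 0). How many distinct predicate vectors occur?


BFS from 0:
Concrete reachable: {0, 1, 5, 7, 8, 10, 11}
Abstract via predicates (s>=7), (bit_1(s)==1), (s mod 5 == 0):
  (0,0,0) <- {1}
  (0,0,1) <- {0, 5}
  (1,0,0) <- {8}
  (1,1,0) <- {7, 11}
  (1,1,1) <- {10}
Distinct abstract states = 5

5


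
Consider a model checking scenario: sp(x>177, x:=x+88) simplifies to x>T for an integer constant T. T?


Formula: sp(P, x:=E) = exists old_x. (x = E[old_x/x]) AND P[old_x/x] (old_x is the value of x before the assignment; eliminate old_x by solving x = E[old_x/x] for old_x)
Step 1: Precondition P: x>177, i.e. old_x > 177
Step 2: Assignment gives x = old_x + 88, so old_x = x - 88
Step 3: Substitute into P: x - 88 > 177
Step 4: Simplify: x > 177+88 = 265

265


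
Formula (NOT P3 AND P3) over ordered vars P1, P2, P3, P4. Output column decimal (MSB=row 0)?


Formula: (NOT P3 AND P3) over P1, P2, P3, P4 (16 rows)
Evaluate each row (bits = P1,P2,P3,P4, MSB first):
  row 0 [0000]: (NOT 0 AND 0) -> 0
  row 1 [0001]: (NOT 0 AND 0) -> 0
  row 2 [0010]: (NOT 1 AND 1) -> 0
  row 3 [0011]: (NOT 1 AND 1) -> 0
  row 4 [0100]: (NOT 0 AND 0) -> 0
  row 5 [0101]: (NOT 0 AND 0) -> 0
  row 6 [0110]: (NOT 1 AND 1) -> 0
  row 7 [0111]: (NOT 1 AND 1) -> 0
  row 8 [1000]: (NOT 0 AND 0) -> 0
  row 9 [1001]: (NOT 0 AND 0) -> 0
  row 10 [1010]: (NOT 1 AND 1) -> 0
  row 11 [1011]: (NOT 1 AND 1) -> 0
  row 12 [1100]: (NOT 0 AND 0) -> 0
  row 13 [1101]: (NOT 0 AND 0) -> 0
  row 14 [1110]: (NOT 1 AND 1) -> 0
  row 15 [1111]: (NOT 1 AND 1) -> 0
Full result column, 4 rows per line (P1,P2 fixed per line; P3,P4 runs 00..11 left to right):
  rows 0-3 [P1,P2=00]: 0000  = hex 0
  rows 4-7 [P1,P2=01]: 0000  = hex 0
  rows 8-11 [P1,P2=10]: 0000  = hex 0
  rows 12-15 [P1,P2=11]: 0000  = hex 0
Output column (row 0 .. row 15) = 0000000000000000
Output column grouped in 4s = 0000 0000 0000 0000 = 0x0000
Convert to decimal digit by digit (value = value*16 + digit):
  0 -> 0
  0*16 + 0 = 0
  0*16 + 0 = 0
  0*16 + 0 = 0
Decimal = 0

0


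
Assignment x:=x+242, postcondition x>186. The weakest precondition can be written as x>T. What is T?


Formula: wp(x:=E, P) = P[E/x] (substitute E for x in postcondition)
Step 1: Postcondition: x>186
Step 2: Substitute x+242 for x: x+242>186
Step 3: Solve for x: x > 186-242 = -56

-56


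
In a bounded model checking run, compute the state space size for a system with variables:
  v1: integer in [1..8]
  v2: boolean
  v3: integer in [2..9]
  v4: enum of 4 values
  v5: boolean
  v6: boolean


State space = product of domain sizes of all variables.
Domain sizes:
  v1 (integer in [1..8]): 8
  v2 (boolean): 2
  v3 (integer in [2..9]): 8
  v4 (enum of 4 values): 4
  v5 (boolean): 2
  v6 (boolean): 2
Product = 8 * 2 * 8 * 4 * 2 * 2 = 2048

2048


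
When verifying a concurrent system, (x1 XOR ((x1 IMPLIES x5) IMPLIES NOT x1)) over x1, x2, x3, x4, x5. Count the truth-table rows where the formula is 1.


Formula: (x1 XOR ((x1 IMPLIES x5) IMPLIES NOT x1)) over 5 vars (32 rows)
Evaluate each row (x1, x2, x3, x4, x5 as bits, MSB first):
  row 0 [00000]: (0 XOR ((0 IMPLIES 0) IMPLIES NOT 0)) -> 1
  row 1 [00001]: (0 XOR ((0 IMPLIES 1) IMPLIES NOT 0)) -> 1
  row 2 [00010]: (0 XOR ((0 IMPLIES 0) IMPLIES NOT 0)) -> 1
  row 3 [00011]: (0 XOR ((0 IMPLIES 1) IMPLIES NOT 0)) -> 1
  row 4 [00100]: (0 XOR ((0 IMPLIES 0) IMPLIES NOT 0)) -> 1
  row 5 [00101]: (0 XOR ((0 IMPLIES 1) IMPLIES NOT 0)) -> 1
  row 6 [00110]: (0 XOR ((0 IMPLIES 0) IMPLIES NOT 0)) -> 1
  row 7 [00111]: (0 XOR ((0 IMPLIES 1) IMPLIES NOT 0)) -> 1
  row 8 [01000]: (0 XOR ((0 IMPLIES 0) IMPLIES NOT 0)) -> 1
  row 9 [01001]: (0 XOR ((0 IMPLIES 1) IMPLIES NOT 0)) -> 1
  row 10 [01010]: (0 XOR ((0 IMPLIES 0) IMPLIES NOT 0)) -> 1
  row 11 [01011]: (0 XOR ((0 IMPLIES 1) IMPLIES NOT 0)) -> 1
  row 12 [01100]: (0 XOR ((0 IMPLIES 0) IMPLIES NOT 0)) -> 1
  row 13 [01101]: (0 XOR ((0 IMPLIES 1) IMPLIES NOT 0)) -> 1
  row 14 [01110]: (0 XOR ((0 IMPLIES 0) IMPLIES NOT 0)) -> 1
  row 15 [01111]: (0 XOR ((0 IMPLIES 1) IMPLIES NOT 0)) -> 1
  row 16 [10000]: (1 XOR ((1 IMPLIES 0) IMPLIES NOT 1)) -> 0
  row 17 [10001]: (1 XOR ((1 IMPLIES 1) IMPLIES NOT 1)) -> 1
  row 18 [10010]: (1 XOR ((1 IMPLIES 0) IMPLIES NOT 1)) -> 0
  row 19 [10011]: (1 XOR ((1 IMPLIES 1) IMPLIES NOT 1)) -> 1
  row 20 [10100]: (1 XOR ((1 IMPLIES 0) IMPLIES NOT 1)) -> 0
  row 21 [10101]: (1 XOR ((1 IMPLIES 1) IMPLIES NOT 1)) -> 1
  row 22 [10110]: (1 XOR ((1 IMPLIES 0) IMPLIES NOT 1)) -> 0
  row 23 [10111]: (1 XOR ((1 IMPLIES 1) IMPLIES NOT 1)) -> 1
  row 24 [11000]: (1 XOR ((1 IMPLIES 0) IMPLIES NOT 1)) -> 0
  row 25 [11001]: (1 XOR ((1 IMPLIES 1) IMPLIES NOT 1)) -> 1
  row 26 [11010]: (1 XOR ((1 IMPLIES 0) IMPLIES NOT 1)) -> 0
  row 27 [11011]: (1 XOR ((1 IMPLIES 1) IMPLIES NOT 1)) -> 1
  row 28 [11100]: (1 XOR ((1 IMPLIES 0) IMPLIES NOT 1)) -> 0
  row 29 [11101]: (1 XOR ((1 IMPLIES 1) IMPLIES NOT 1)) -> 1
  row 30 [11110]: (1 XOR ((1 IMPLIES 0) IMPLIES NOT 1)) -> 0
  row 31 [11111]: (1 XOR ((1 IMPLIES 1) IMPLIES NOT 1)) -> 1
Full result column, 8 rows per line (x1,x2 fixed per line; x3,x4,x5 runs 000..111 left to right):
  rows 0-7 [x1,x2=00]: 11111111  (ones: 8)
  rows 8-15 [x1,x2=01]: 11111111  (ones: 8)
  rows 16-23 [x1,x2=10]: 01010101  (ones: 4)
  rows 24-31 [x1,x2=11]: 01010101  (ones: 4)
Count of 1-rows = 8+8+4+4 = 24

24


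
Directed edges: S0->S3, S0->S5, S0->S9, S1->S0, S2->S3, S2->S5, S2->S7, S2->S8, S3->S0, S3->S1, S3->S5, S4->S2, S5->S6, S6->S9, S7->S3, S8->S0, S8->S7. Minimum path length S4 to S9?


BFS layer-by-layer from S4:
  dist 0: {S4}
  dist 1: {S2}
  dist 2: {S3, S5, S7, S8}
  dist 3: {S0, S1, S6}
  dist 4: {S9}
  -> S9 reached at distance 4
Shortest path length = 4

4


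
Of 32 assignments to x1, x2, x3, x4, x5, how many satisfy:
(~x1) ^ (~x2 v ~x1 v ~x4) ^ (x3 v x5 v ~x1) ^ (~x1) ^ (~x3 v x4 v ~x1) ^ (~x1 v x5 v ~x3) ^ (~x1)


CNF with 7 clauses over 5 vars (32 assignments).
An assignment satisfies CNF iff every clause has >=1 true literal.
Check each row (bits = x1,x2,x3,x4,x5; clause T/F shown):
  row 0 [00000]: clauses=TTTTTTT -> 1
  row 1 [00001]: clauses=TTTTTTT -> 1
  row 2 [00010]: clauses=TTTTTTT -> 1
  row 3 [00011]: clauses=TTTTTTT -> 1
  row 4 [00100]: clauses=TTTTTTT -> 1
  row 5 [00101]: clauses=TTTTTTT -> 1
  row 6 [00110]: clauses=TTTTTTT -> 1
  row 7 [00111]: clauses=TTTTTTT -> 1
  row 8 [01000]: clauses=TTTTTTT -> 1
  row 9 [01001]: clauses=TTTTTTT -> 1
  row 10 [01010]: clauses=TTTTTTT -> 1
  row 11 [01011]: clauses=TTTTTTT -> 1
  row 12 [01100]: clauses=TTTTTTT -> 1
  row 13 [01101]: clauses=TTTTTTT -> 1
  row 14 [01110]: clauses=TTTTTTT -> 1
  row 15 [01111]: clauses=TTTTTTT -> 1
  row 16 [10000]: clauses=FTFFTTF -> 0
  row 17 [10001]: clauses=FTTFTTF -> 0
  row 18 [10010]: clauses=FTFFTTF -> 0
  row 19 [10011]: clauses=FTTFTTF -> 0
  row 20 [10100]: clauses=FTTFFFF -> 0
  row 21 [10101]: clauses=FTTFFTF -> 0
  row 22 [10110]: clauses=FTTFTFF -> 0
  row 23 [10111]: clauses=FTTFTTF -> 0
  row 24 [11000]: clauses=FTFFTTF -> 0
  row 25 [11001]: clauses=FTTFTTF -> 0
  row 26 [11010]: clauses=FFFFTTF -> 0
  row 27 [11011]: clauses=FFTFTTF -> 0
  row 28 [11100]: clauses=FTTFFFF -> 0
  row 29 [11101]: clauses=FTTFFTF -> 0
  row 30 [11110]: clauses=FFTFTFF -> 0
  row 31 [11111]: clauses=FFTFTTF -> 0
Full result column, 8 rows per line (x1,x2 fixed per line; x3,x4,x5 runs 000..111 left to right):
  rows 0-7 [x1,x2=00]: 11111111  (ones: 8)
  rows 8-15 [x1,x2=01]: 11111111  (ones: 8)
  rows 16-23 [x1,x2=10]: 00000000  (ones: 0)
  rows 24-31 [x1,x2=11]: 00000000  (ones: 0)
Satisfying assignments = 8+8+0+0 = 16

16


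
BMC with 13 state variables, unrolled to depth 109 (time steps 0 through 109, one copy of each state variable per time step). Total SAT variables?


BMC unrolls to depth k, creating one copy of each state var for steps 0..k.
Step count = 109 + 1 = 110 (steps 0 through 109)
Vars per step = 13
Total = 13 * 110 = 1430

1430


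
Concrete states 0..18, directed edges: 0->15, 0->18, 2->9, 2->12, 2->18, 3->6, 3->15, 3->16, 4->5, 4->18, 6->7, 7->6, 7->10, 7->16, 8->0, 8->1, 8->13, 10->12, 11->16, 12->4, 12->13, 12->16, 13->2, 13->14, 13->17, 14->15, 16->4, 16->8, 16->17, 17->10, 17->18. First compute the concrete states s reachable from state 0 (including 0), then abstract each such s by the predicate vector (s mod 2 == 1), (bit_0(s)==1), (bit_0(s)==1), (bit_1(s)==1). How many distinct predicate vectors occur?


BFS from 0:
Concrete reachable: {0, 15, 18}
Abstract via predicates (s mod 2 == 1), (bit_0(s)==1), (bit_0(s)==1), (bit_1(s)==1):
  (0,0,0,0) <- {0}
  (0,0,0,1) <- {18}
  (1,1,1,1) <- {15}
Distinct abstract states = 3

3


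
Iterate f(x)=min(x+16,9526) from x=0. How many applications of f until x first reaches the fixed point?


Step 1: x=0, cap=9526, increment=16
Step 2: x grows by 16 each step until capped at 9526; fixed point is x=9526
Step 3: iterations = ceil(9526/16) = 596

596


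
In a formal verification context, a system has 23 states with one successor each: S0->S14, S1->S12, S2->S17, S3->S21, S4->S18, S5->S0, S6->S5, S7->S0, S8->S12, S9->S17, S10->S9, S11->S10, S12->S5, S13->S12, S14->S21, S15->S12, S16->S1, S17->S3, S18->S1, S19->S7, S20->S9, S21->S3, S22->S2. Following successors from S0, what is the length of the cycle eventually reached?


Trace from S0 until a state repeats:
  S0 -> S14 -> S21 -> S3 -> S21
S21 first seen at step 2, revisited at step 4.
Cycle length = 4 - 2 = 2

2


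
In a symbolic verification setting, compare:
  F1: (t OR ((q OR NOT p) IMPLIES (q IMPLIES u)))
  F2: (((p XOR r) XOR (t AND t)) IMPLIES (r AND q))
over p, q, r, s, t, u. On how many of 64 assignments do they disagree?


F1 = (t OR ((q OR NOT p) IMPLIES (q IMPLIES u)))
F2 = (((p XOR r) XOR (t AND t)) IMPLIES (r AND q))
Evaluate both on each of 64 rows (bits = p,q,r,s,t,u):
  row 0 [000000]: F1=1 F2=1 -> 0
  row 1 [000001]: F1=1 F2=1 -> 0
  row 2 [000010]: F1=1 F2=0 (differ) -> 1
  row 3 [000011]: F1=1 F2=0 (differ) -> 1
  row 4 [000100]: F1=1 F2=1 -> 0
  (every remaining row is evaluated the same way; all 64 results are listed next)
Full result column, 8 rows per line (p,q,r fixed per line; s,t,u runs 000..111 left to right):
  rows 0-7 [p,q,r=000]: 00110011  (ones: 4)
  rows 8-15 [p,q,r=001]: 11001100  (ones: 4)
  rows 16-23 [p,q,r=010]: 10111011  (ones: 6)
  rows 24-31 [p,q,r=011]: 10001000  (ones: 2)
  rows 32-39 [p,q,r=100]: 11001100  (ones: 4)
  rows 40-47 [p,q,r=101]: 00110011  (ones: 4)
  rows 48-55 [p,q,r=110]: 01000100  (ones: 2)
  rows 56-63 [p,q,r=111]: 10001000  (ones: 2)
Disagreements = 4+4+6+2+4+4+2+2 = 28

28
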